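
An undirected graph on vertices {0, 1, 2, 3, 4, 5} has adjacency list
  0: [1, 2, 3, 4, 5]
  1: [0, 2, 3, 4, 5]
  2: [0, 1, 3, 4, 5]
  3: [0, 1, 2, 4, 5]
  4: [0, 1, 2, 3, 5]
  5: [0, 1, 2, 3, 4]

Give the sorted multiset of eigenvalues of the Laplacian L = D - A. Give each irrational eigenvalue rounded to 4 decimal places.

Reading degrees in the order [0, 1, 2, 3, 4, 5] gives [5, 5, 5, 5, 5, 5]; set D = diag(5, 5, 5, 5, 5, 5) and form L = D - A. L is symmetric positive semidefinite, so every eigenvalue is real and nonnegative. The single zero eigenvalue shows the graph is connected. There is one zero in the spectrum, matching the 1 component. By the matrix-tree theorem the graph has (1/6) * product of the nonzero eigenvalues = 1296 spanning trees.

[0, 6, 6, 6, 6, 6]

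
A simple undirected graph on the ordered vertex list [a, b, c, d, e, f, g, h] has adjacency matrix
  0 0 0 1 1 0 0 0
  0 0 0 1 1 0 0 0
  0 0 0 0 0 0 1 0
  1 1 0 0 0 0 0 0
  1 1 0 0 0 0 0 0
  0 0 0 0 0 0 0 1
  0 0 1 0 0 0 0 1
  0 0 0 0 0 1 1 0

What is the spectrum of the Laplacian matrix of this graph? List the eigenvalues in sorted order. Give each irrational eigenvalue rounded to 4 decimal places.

[0, 0, 0.5858, 2, 2, 2, 3.4142, 4]

With the vertex order [a, b, c, d, e, f, g, h], the degrees are [2, 2, 1, 2, 2, 1, 2, 2], giving D = diag(2, 2, 1, 2, 2, 1, 2, 2) and L = D - A. Diagonalising L (or applying a numerical eigensolver to the 8x8 matrix) gives the spectrum above. The 2 zero eigenvalues correspond to the 2 connected components. There are 2 zeros in the spectrum, matching the 2 components. The eigenvalues sum to 14, which equals trace(L) = 2|E|.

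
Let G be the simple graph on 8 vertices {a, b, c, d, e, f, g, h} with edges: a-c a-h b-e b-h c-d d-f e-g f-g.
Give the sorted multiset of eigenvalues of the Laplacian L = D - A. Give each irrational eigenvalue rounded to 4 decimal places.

Reading degrees in the order [a, b, c, d, e, f, g, h] gives [2, 2, 2, 2, 2, 2, 2, 2]; set D = diag(2, 2, 2, 2, 2, 2, 2, 2) and form L = D - A. Diagonalising L (or applying a numerical eigensolver to the 8x8 matrix) gives the spectrum above. There is one zero in the spectrum, matching the 1 component.

[0, 0.5858, 0.5858, 2, 2, 3.4142, 3.4142, 4]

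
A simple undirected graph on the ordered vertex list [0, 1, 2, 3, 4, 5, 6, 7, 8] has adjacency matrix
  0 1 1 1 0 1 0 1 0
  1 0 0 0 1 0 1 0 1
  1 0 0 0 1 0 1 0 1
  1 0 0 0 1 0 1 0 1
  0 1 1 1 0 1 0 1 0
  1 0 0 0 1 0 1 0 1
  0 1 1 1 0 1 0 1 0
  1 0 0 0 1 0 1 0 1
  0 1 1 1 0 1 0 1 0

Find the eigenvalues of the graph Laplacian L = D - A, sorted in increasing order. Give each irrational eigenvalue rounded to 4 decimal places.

[0, 4, 4, 4, 4, 5, 5, 5, 9]

With the vertex order [0, 1, 2, 3, 4, 5, 6, 7, 8], the degrees are [5, 4, 4, 4, 5, 4, 5, 4, 5], giving D = diag(5, 4, 4, 4, 5, 4, 5, 4, 5) and L = D - A. Since every row of L sums to 0, the all-ones vector is in the kernel and 0 is an eigenvalue. The single zero eigenvalue shows the graph is connected. By the matrix-tree theorem the graph has (1/9) * product of the nonzero eigenvalues = 32000 spanning trees.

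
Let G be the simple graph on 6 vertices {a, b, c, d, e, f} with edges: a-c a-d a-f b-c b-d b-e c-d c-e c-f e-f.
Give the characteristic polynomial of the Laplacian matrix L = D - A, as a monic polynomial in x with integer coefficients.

x^6 - 20x^5 + 155x^4 - 580x^3 + 1045x^2 - 726x

Reading degrees in the order [a, b, c, d, e, f] gives [3, 3, 5, 3, 3, 3]; set D = diag(3, 3, 5, 3, 3, 3) and form L = D - A. Computing det(xI - L) by cofactor expansion (or equivalently via sum-over-permutations) gives x^6 - 20x^5 + 155x^4 - 580x^3 + 1045x^2 - 726x. The constant term is 0 because L is singular (the all-ones vector lies in its kernel). The eigenvalues sum to 20, which equals trace(L) = 2|E|. There is one zero in the spectrum, matching the 1 component.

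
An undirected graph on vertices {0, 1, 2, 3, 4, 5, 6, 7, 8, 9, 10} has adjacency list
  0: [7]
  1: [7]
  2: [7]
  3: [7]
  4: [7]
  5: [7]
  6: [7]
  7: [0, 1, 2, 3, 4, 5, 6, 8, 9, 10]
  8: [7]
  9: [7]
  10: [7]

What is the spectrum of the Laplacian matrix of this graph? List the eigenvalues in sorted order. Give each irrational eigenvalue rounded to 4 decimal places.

With the vertex order [0, 1, 2, 3, 4, 5, 6, 7, 8, 9, 10], the degrees are [1, 1, 1, 1, 1, 1, 1, 10, 1, 1, 1], giving D = diag(1, 1, 1, 1, 1, 1, 1, 10, 1, 1, 1) and L = D - A. Diagonalising L (or applying a numerical eigensolver to the 11x11 matrix) gives the spectrum above. The eigenvalues sum to 20, which equals trace(L) = 2|E|.

[0, 1, 1, 1, 1, 1, 1, 1, 1, 1, 11]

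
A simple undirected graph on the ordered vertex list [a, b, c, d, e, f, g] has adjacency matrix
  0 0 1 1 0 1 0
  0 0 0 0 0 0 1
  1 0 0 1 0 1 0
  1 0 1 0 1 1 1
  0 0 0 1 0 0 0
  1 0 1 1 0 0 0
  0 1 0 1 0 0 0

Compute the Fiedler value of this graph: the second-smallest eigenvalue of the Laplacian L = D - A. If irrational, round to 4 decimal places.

0.4659

Each diagonal entry of L is the vertex degree and each off-diagonal entry is -1 where an edge is present, 0 otherwise; in the order [a, b, c, d, e, f, g] the diagonal is [3, 1, 3, 5, 1, 3, 2]. The sorted Laplacian eigenvalues are [0, 0.4659, 1, 2.4827, 4, 4, 6.0514]; the algebraic connectivity is the second entry, 0.4659. The largest eigenvalue, 6.0514, is at most the vertex count 7.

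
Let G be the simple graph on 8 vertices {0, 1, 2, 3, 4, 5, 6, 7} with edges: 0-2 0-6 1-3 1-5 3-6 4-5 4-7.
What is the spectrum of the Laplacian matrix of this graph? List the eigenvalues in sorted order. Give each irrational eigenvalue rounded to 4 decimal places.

[0, 0.1522, 0.5858, 1.2346, 2, 2.7654, 3.4142, 3.8478]

Reading degrees in the order [0, 1, 2, 3, 4, 5, 6, 7] gives [2, 2, 1, 2, 2, 2, 2, 1]; set D = diag(2, 2, 1, 2, 2, 2, 2, 1) and form L = D - A. The multiplicity of 0 as a Laplacian eigenvalue equals the number of connected components. The single zero eigenvalue shows the graph is connected. By the matrix-tree theorem the graph has (1/8) * product of the nonzero eigenvalues = 1 spanning tree.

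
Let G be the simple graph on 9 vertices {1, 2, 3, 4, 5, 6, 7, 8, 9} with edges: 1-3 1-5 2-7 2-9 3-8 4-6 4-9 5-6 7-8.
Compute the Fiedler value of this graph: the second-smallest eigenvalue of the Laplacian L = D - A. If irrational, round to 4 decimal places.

0.4679

With the vertex order [1, 2, 3, 4, 5, 6, 7, 8, 9], the degrees are [2, 2, 2, 2, 2, 2, 2, 2, 2], giving D = diag(2, 2, 2, 2, 2, 2, 2, 2, 2) and L = D - A. Computing the eigenvalues of L and sorting gives [0, 0.4679, 0.4679, 1.6527, 1.6527, 3, 3, 3.8794, 3.8794]. The Fiedler value lambda_2 = 0.4679 is strictly positive, so the graph is connected. There is one zero in the spectrum, matching the 1 component. The largest eigenvalue, 3.8794, is at most the vertex count 9.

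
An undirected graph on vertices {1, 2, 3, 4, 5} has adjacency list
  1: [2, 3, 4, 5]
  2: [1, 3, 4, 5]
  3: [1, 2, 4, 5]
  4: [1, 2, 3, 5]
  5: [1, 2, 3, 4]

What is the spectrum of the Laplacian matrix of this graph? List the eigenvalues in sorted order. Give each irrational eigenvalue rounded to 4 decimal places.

[0, 5, 5, 5, 5]

Reading degrees in the order [1, 2, 3, 4, 5] gives [4, 4, 4, 4, 4]; set D = diag(4, 4, 4, 4, 4) and form L = D - A. Diagonalising L (or applying a numerical eigensolver to the 5x5 matrix) gives the spectrum above. There is one zero in the spectrum, matching the 1 component. By the matrix-tree theorem the graph has (1/5) * product of the nonzero eigenvalues = 125 spanning trees.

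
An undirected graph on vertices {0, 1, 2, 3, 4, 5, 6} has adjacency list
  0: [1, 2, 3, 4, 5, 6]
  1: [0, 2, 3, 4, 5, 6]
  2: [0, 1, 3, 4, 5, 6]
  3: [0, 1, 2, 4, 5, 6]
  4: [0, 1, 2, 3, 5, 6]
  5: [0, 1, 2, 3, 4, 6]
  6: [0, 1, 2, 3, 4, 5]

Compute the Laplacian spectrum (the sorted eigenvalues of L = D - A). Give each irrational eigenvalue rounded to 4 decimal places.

[0, 7, 7, 7, 7, 7, 7]

With the vertex order [0, 1, 2, 3, 4, 5, 6], the degrees are [6, 6, 6, 6, 6, 6, 6], giving D = diag(6, 6, 6, 6, 6, 6, 6) and L = D - A. Since every row of L sums to 0, the all-ones vector is in the kernel and 0 is an eigenvalue. The single zero eigenvalue shows the graph is connected. There is one zero in the spectrum, matching the 1 component.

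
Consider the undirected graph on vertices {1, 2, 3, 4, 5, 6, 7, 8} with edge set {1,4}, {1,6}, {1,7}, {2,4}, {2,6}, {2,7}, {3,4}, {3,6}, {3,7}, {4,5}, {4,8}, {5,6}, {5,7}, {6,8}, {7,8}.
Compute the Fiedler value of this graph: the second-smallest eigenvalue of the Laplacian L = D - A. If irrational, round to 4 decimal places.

Reading degrees in the order [1, 2, 3, 4, 5, 6, 7, 8] gives [3, 3, 3, 5, 3, 5, 5, 3]; set D = diag(3, 3, 3, 5, 3, 5, 5, 3) and form L = D - A. The sorted Laplacian eigenvalues are [0, 3, 3, 3, 3, 5, 5, 8]; the algebraic connectivity is the second entry, 3. There is one zero in the spectrum, matching the 1 component.

3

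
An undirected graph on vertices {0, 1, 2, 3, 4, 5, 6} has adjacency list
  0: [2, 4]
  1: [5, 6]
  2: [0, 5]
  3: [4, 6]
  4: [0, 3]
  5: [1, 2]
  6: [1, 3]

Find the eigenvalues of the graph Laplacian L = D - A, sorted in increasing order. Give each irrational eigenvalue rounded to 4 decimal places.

[0, 0.7530, 0.7530, 2.4450, 2.4450, 3.8019, 3.8019]

Each diagonal entry of L is the vertex degree and each off-diagonal entry is -1 where an edge is present, 0 otherwise; in the order [0, 1, 2, 3, 4, 5, 6] the diagonal is [2, 2, 2, 2, 2, 2, 2]. L is symmetric positive semidefinite, so every eigenvalue is real and nonnegative. The single zero eigenvalue shows the graph is connected. By the matrix-tree theorem the graph has (1/7) * product of the nonzero eigenvalues = 7 spanning trees. The largest eigenvalue, 3.8019, is at most the vertex count 7.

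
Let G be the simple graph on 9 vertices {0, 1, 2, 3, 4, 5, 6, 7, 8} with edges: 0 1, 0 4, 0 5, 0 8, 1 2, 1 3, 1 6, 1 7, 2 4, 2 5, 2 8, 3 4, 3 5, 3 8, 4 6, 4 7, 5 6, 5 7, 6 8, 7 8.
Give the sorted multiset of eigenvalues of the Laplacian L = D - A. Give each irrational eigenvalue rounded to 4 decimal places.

Reading degrees in the order [0, 1, 2, 3, 4, 5, 6, 7, 8] gives [4, 5, 4, 4, 5, 5, 4, 4, 5]; set D = diag(4, 5, 4, 4, 5, 5, 4, 4, 5) and form L = D - A. L is symmetric positive semidefinite, so every eigenvalue is real and nonnegative. The eigenvalues sum to 40, which equals trace(L) = 2|E|.

[0, 4, 4, 4, 4, 5, 5, 5, 9]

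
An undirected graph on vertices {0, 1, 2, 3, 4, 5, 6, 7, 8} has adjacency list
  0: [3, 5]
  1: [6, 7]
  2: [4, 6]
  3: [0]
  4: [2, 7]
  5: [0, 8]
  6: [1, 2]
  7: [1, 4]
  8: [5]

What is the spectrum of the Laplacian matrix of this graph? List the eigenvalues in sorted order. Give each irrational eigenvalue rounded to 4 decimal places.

[0, 0, 0.5858, 1.3820, 1.3820, 2, 3.4142, 3.6180, 3.6180]

Each diagonal entry of L is the vertex degree and each off-diagonal entry is -1 where an edge is present, 0 otherwise; in the order [0, 1, 2, 3, 4, 5, 6, 7, 8] the diagonal is [2, 2, 2, 1, 2, 2, 2, 2, 1]. Diagonalising L (or applying a numerical eigensolver to the 9x9 matrix) gives the spectrum above. The 2 zero eigenvalues correspond to the 2 connected components. The largest eigenvalue, 3.6180, is at most the vertex count 9. The eigenvalues sum to 16, which equals trace(L) = 2|E|.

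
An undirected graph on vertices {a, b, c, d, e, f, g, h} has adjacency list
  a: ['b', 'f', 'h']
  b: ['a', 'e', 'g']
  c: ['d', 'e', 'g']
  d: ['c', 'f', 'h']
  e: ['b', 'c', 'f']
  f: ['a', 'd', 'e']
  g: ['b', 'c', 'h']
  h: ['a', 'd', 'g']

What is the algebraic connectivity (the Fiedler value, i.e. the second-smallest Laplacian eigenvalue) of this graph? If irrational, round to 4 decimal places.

2

Each diagonal entry of L is the vertex degree and each off-diagonal entry is -1 where an edge is present, 0 otherwise; in the order [a, b, c, d, e, f, g, h] the diagonal is [3, 3, 3, 3, 3, 3, 3, 3]. Computing the eigenvalues of L and sorting gives [0, 2, 2, 2, 4, 4, 4, 6]. The Fiedler value lambda_2 = 2 is strictly positive, so the graph is connected. The eigenvalues sum to 24, which equals trace(L) = 2|E|.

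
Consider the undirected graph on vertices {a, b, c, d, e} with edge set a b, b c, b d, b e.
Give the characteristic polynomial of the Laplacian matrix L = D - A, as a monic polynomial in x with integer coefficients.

Reading degrees in the order [a, b, c, d, e] gives [1, 4, 1, 1, 1]; set D = diag(1, 4, 1, 1, 1) and form L = D - A. L has integer entries, so p(x) = det(xI - L) has integer coefficients. Expanding the determinant yields x^5 - 8x^4 + 18x^3 - 16x^2 + 5x. The constant term is 0 because L is singular (the all-ones vector lies in its kernel). There is one zero in the spectrum, matching the 1 component.

x^5 - 8x^4 + 18x^3 - 16x^2 + 5x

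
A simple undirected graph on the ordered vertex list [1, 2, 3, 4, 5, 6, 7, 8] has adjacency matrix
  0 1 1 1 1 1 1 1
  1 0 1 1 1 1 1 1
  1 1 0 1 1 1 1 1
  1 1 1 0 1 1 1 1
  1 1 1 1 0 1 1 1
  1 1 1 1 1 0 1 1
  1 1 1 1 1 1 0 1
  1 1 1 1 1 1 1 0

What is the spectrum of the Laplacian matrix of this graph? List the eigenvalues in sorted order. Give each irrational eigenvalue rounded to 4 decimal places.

[0, 8, 8, 8, 8, 8, 8, 8]

With the vertex order [1, 2, 3, 4, 5, 6, 7, 8], the degrees are [7, 7, 7, 7, 7, 7, 7, 7], giving D = diag(7, 7, 7, 7, 7, 7, 7, 7) and L = D - A. The multiplicity of 0 as a Laplacian eigenvalue equals the number of connected components.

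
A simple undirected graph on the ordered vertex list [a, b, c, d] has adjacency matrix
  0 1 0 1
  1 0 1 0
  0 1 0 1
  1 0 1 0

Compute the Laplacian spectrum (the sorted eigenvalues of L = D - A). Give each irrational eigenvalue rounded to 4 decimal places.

[0, 2, 2, 4]

Each diagonal entry of L is the vertex degree and each off-diagonal entry is -1 where an edge is present, 0 otherwise; in the order [a, b, c, d] the diagonal is [2, 2, 2, 2]. L is symmetric positive semidefinite, so every eigenvalue is real and nonnegative.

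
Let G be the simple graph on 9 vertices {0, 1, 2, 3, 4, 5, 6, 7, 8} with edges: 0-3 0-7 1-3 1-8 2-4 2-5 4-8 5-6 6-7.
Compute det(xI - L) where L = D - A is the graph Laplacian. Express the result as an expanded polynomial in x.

x^9 - 18x^8 + 135x^7 - 546x^6 + 1287x^5 - 1782x^4 + 1386x^3 - 540x^2 + 81x

With the vertex order [0, 1, 2, 3, 4, 5, 6, 7, 8], the degrees are [2, 2, 2, 2, 2, 2, 2, 2, 2], giving D = diag(2, 2, 2, 2, 2, 2, 2, 2, 2) and L = D - A. L has integer entries, so p(x) = det(xI - L) has integer coefficients. Expanding the determinant yields x^9 - 18x^8 + 135x^7 - 546x^6 + 1287x^5 - 1782x^4 + 1386x^3 - 540x^2 + 81x. The constant term is 0 because L is singular (the all-ones vector lies in its kernel). The largest eigenvalue, 3.8794, is at most the vertex count 9. The eigenvalues sum to 18, which equals trace(L) = 2|E|.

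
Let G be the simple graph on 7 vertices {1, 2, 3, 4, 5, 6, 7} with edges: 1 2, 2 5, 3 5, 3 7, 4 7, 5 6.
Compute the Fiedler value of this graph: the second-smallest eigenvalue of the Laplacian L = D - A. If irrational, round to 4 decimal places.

With the vertex order [1, 2, 3, 4, 5, 6, 7], the degrees are [1, 2, 2, 1, 3, 1, 2], giving D = diag(1, 2, 2, 1, 3, 1, 2) and L = D - A. The smallest Laplacian eigenvalue is always 0. The next one, lambda_2 = 0.2603, measures how hard the graph is to disconnect: larger values mean better connectivity. There is one zero in the spectrum, matching the 1 component. The largest eigenvalue, 4.3342, is at most the vertex count 7.

0.2603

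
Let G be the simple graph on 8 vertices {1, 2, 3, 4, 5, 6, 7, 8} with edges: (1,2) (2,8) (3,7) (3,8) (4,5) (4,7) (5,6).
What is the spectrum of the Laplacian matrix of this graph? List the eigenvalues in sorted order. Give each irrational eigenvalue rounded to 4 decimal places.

[0, 0.1522, 0.5858, 1.2346, 2, 2.7654, 3.4142, 3.8478]

With the vertex order [1, 2, 3, 4, 5, 6, 7, 8], the degrees are [1, 2, 2, 2, 2, 1, 2, 2], giving D = diag(1, 2, 2, 2, 2, 1, 2, 2) and L = D - A. Since every row of L sums to 0, the all-ones vector is in the kernel and 0 is an eigenvalue. The single zero eigenvalue shows the graph is connected. There is one zero in the spectrum, matching the 1 component. The largest eigenvalue, 3.8478, is at most the vertex count 8.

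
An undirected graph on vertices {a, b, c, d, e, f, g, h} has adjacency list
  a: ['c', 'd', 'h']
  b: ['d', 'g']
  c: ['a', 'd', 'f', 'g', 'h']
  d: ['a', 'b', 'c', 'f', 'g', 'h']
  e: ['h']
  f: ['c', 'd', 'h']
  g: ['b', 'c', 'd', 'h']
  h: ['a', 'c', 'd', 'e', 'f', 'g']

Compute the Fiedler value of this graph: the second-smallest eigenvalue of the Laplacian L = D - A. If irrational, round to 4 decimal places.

0.9446

Reading degrees in the order [a, b, c, d, e, f, g, h] gives [3, 2, 5, 6, 1, 3, 4, 6]; set D = diag(3, 2, 5, 6, 1, 3, 4, 6) and form L = D - A. The sorted Laplacian eigenvalues are [0, 0.9446, 1.8304, 3, 4.0309, 6.1405, 6.8663, 7.1873]; the algebraic connectivity is the second entry, 0.9446.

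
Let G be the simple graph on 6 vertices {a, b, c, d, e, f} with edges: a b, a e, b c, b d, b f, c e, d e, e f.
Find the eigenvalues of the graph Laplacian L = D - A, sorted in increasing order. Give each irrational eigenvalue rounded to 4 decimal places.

[0, 2, 2, 2, 4, 6]

With the vertex order [a, b, c, d, e, f], the degrees are [2, 4, 2, 2, 4, 2], giving D = diag(2, 4, 2, 2, 4, 2) and L = D - A. The multiplicity of 0 as a Laplacian eigenvalue equals the number of connected components. By the matrix-tree theorem the graph has (1/6) * product of the nonzero eigenvalues = 32 spanning trees.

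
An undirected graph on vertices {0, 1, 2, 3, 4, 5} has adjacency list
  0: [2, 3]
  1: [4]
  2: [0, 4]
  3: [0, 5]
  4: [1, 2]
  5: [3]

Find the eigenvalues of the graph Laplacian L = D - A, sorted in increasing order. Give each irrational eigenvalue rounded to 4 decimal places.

Each diagonal entry of L is the vertex degree and each off-diagonal entry is -1 where an edge is present, 0 otherwise; in the order [0, 1, 2, 3, 4, 5] the diagonal is [2, 1, 2, 2, 2, 1]. Diagonalising L (or applying a numerical eigensolver to the 6x6 matrix) gives the spectrum above. The eigenvalues sum to 10, which equals trace(L) = 2|E|. There is one zero in the spectrum, matching the 1 component.

[0, 0.2679, 1, 2, 3, 3.7321]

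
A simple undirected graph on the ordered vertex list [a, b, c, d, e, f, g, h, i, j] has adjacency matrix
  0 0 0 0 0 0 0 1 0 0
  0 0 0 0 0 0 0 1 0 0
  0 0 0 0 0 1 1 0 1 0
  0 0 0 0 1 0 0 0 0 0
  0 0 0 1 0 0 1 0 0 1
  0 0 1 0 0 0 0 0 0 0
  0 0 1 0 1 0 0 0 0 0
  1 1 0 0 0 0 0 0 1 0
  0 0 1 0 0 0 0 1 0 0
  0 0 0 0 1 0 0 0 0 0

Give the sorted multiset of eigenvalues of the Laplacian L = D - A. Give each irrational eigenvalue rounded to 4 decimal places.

Each diagonal entry of L is the vertex degree and each off-diagonal entry is -1 where an edge is present, 0 otherwise; in the order [a, b, c, d, e, f, g, h, i, j] the diagonal is [1, 1, 3, 1, 3, 1, 2, 3, 2, 1]. Since every row of L sums to 0, the all-ones vector is in the kernel and 0 is an eigenvalue. There is one zero in the spectrum, matching the 1 component. The largest eigenvalue, 4.5616, is at most the vertex count 10.

[0, 0.1392, 0.4384, 1, 1, 1.3820, 1.7459, 3.6180, 4.1149, 4.5616]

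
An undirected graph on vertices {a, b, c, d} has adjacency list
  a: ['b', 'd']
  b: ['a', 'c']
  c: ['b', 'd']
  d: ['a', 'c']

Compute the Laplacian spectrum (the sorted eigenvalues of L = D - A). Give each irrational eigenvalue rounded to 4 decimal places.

[0, 2, 2, 4]

Reading degrees in the order [a, b, c, d] gives [2, 2, 2, 2]; set D = diag(2, 2, 2, 2) and form L = D - A. Since every row of L sums to 0, the all-ones vector is in the kernel and 0 is an eigenvalue. The single zero eigenvalue shows the graph is connected.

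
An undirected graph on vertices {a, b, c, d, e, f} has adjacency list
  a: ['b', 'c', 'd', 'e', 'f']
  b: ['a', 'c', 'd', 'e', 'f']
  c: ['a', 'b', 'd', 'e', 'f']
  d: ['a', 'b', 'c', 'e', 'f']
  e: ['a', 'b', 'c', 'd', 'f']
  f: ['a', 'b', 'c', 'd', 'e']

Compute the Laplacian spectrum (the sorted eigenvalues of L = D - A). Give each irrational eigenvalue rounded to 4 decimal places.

[0, 6, 6, 6, 6, 6]

Each diagonal entry of L is the vertex degree and each off-diagonal entry is -1 where an edge is present, 0 otherwise; in the order [a, b, c, d, e, f] the diagonal is [5, 5, 5, 5, 5, 5]. The multiplicity of 0 as a Laplacian eigenvalue equals the number of connected components. By the matrix-tree theorem the graph has (1/6) * product of the nonzero eigenvalues = 1296 spanning trees.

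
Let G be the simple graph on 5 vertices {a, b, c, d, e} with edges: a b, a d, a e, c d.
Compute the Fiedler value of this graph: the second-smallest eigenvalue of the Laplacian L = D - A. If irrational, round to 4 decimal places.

Each diagonal entry of L is the vertex degree and each off-diagonal entry is -1 where an edge is present, 0 otherwise; in the order [a, b, c, d, e] the diagonal is [3, 1, 1, 2, 1]. The smallest Laplacian eigenvalue is always 0. The next one, lambda_2 = 0.5188, measures how hard the graph is to disconnect: larger values mean better connectivity. The eigenvalues sum to 8, which equals trace(L) = 2|E|.

0.5188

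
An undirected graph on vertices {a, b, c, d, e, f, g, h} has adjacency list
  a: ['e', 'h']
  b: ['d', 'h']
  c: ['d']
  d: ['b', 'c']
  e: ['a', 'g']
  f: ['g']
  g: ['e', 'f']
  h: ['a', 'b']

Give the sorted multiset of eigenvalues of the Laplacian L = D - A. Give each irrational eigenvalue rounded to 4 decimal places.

[0, 0.1522, 0.5858, 1.2346, 2, 2.7654, 3.4142, 3.8478]

Reading degrees in the order [a, b, c, d, e, f, g, h] gives [2, 2, 1, 2, 2, 1, 2, 2]; set D = diag(2, 2, 1, 2, 2, 1, 2, 2) and form L = D - A. The multiplicity of 0 as a Laplacian eigenvalue equals the number of connected components. The single zero eigenvalue shows the graph is connected. By the matrix-tree theorem the graph has (1/8) * product of the nonzero eigenvalues = 1 spanning tree. The largest eigenvalue, 3.8478, is at most the vertex count 8.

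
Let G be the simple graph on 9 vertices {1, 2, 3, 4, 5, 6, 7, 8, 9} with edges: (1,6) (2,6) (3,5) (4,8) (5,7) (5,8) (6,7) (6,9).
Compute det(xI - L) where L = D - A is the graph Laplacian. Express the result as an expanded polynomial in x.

Reading degrees in the order [1, 2, 3, 4, 5, 6, 7, 8, 9] gives [1, 1, 1, 1, 3, 4, 2, 2, 1]; set D = diag(1, 1, 1, 1, 3, 4, 2, 2, 1) and form L = D - A. Computing det(xI - L) by cofactor expansion (or equivalently via sum-over-permutations) gives x^9 - 16x^8 + 101x^7 - 326x^6 + 587x^5 - 602x^4 + 340x^3 - 94x^2 + 9x. The coefficient of x^8 equals -trace(L) = -16, matching the sum of degrees. The eigenvalues sum to 16, which equals trace(L) = 2|E|.

x^9 - 16x^8 + 101x^7 - 326x^6 + 587x^5 - 602x^4 + 340x^3 - 94x^2 + 9x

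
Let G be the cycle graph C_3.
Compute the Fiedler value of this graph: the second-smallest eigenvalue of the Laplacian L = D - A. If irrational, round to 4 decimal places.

3

The graph has 3 vertices and degree multiset [2, 2, 2]; D is the diagonal matrix of degrees and L = D - A. The smallest Laplacian eigenvalue is always 0. The next one, lambda_2 = 3, measures how hard the graph is to disconnect: larger values mean better connectivity. The eigenvalues sum to 6, which equals trace(L) = 2|E|. The largest eigenvalue, 3, is at most the vertex count 3.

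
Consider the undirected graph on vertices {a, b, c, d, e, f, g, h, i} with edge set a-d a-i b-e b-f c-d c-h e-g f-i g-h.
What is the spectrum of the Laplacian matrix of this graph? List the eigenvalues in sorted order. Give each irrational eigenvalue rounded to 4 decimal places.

[0, 0.4679, 0.4679, 1.6527, 1.6527, 3, 3, 3.8794, 3.8794]

With the vertex order [a, b, c, d, e, f, g, h, i], the degrees are [2, 2, 2, 2, 2, 2, 2, 2, 2], giving D = diag(2, 2, 2, 2, 2, 2, 2, 2, 2) and L = D - A. The multiplicity of 0 as a Laplacian eigenvalue equals the number of connected components. The single zero eigenvalue shows the graph is connected.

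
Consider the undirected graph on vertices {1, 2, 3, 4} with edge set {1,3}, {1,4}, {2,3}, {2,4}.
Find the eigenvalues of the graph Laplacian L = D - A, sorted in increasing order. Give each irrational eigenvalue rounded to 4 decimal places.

With the vertex order [1, 2, 3, 4], the degrees are [2, 2, 2, 2], giving D = diag(2, 2, 2, 2) and L = D - A. The multiplicity of 0 as a Laplacian eigenvalue equals the number of connected components.

[0, 2, 2, 4]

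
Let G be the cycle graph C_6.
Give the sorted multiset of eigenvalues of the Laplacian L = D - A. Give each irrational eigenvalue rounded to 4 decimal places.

[0, 1, 1, 3, 3, 4]

The graph has 6 vertices and degree multiset [2, 2, 2, 2, 2, 2]; D is the diagonal matrix of degrees and L = D - A. The multiplicity of 0 as a Laplacian eigenvalue equals the number of connected components. There is one zero in the spectrum, matching the 1 component. The largest eigenvalue, 4, is at most the vertex count 6.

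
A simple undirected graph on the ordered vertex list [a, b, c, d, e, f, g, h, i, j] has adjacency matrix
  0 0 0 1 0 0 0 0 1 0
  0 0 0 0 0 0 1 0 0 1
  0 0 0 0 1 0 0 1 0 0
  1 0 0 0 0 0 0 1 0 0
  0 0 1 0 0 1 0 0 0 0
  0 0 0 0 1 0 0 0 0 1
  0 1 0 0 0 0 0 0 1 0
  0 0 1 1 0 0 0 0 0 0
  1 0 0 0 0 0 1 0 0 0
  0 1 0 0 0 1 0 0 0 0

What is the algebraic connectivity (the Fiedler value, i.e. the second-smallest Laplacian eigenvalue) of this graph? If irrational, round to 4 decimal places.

Each diagonal entry of L is the vertex degree and each off-diagonal entry is -1 where an edge is present, 0 otherwise; in the order [a, b, c, d, e, f, g, h, i, j] the diagonal is [2, 2, 2, 2, 2, 2, 2, 2, 2, 2]. Computing the eigenvalues of L and sorting gives [0, 0.3820, 0.3820, 1.3820, 1.3820, 2.6180, 2.6180, 3.6180, 3.6180, 4]. The Fiedler value lambda_2 = 0.3820 is strictly positive, so the graph is connected. There is one zero in the spectrum, matching the 1 component. The largest eigenvalue, 4, is at most the vertex count 10.

0.3820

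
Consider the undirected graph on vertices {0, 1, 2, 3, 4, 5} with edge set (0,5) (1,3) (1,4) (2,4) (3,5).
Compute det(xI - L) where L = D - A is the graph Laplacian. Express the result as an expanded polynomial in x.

x^6 - 10x^5 + 36x^4 - 56x^3 + 35x^2 - 6x

With the vertex order [0, 1, 2, 3, 4, 5], the degrees are [1, 2, 1, 2, 2, 2], giving D = diag(1, 2, 1, 2, 2, 2) and L = D - A. L has integer entries, so p(x) = det(xI - L) has integer coefficients. Expanding the determinant yields x^6 - 10x^5 + 36x^4 - 56x^3 + 35x^2 - 6x. The coefficient of x^5 equals -trace(L) = -10, matching the sum of degrees. By the matrix-tree theorem the graph has (1/6) * product of the nonzero eigenvalues = 1 spanning tree. The eigenvalues sum to 10, which equals trace(L) = 2|E|.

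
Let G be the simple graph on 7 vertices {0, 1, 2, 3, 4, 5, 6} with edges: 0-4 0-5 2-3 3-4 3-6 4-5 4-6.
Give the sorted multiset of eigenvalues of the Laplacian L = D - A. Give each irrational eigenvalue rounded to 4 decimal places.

[0, 0, 0.6314, 1.4738, 3, 3.7877, 5.1071]

Reading degrees in the order [0, 1, 2, 3, 4, 5, 6] gives [2, 0, 1, 3, 4, 2, 2]; set D = diag(2, 0, 1, 3, 4, 2, 2) and form L = D - A. The multiplicity of 0 as a Laplacian eigenvalue equals the number of connected components. The 2 zero eigenvalues correspond to the 2 connected components. The eigenvalues sum to 14, which equals trace(L) = 2|E|.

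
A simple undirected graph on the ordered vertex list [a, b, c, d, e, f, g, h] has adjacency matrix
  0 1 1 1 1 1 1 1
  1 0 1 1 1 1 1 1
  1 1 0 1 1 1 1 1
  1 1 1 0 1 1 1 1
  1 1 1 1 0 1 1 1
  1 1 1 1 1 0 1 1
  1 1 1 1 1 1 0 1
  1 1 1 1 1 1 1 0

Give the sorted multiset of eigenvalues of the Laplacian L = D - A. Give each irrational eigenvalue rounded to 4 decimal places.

With the vertex order [a, b, c, d, e, f, g, h], the degrees are [7, 7, 7, 7, 7, 7, 7, 7], giving D = diag(7, 7, 7, 7, 7, 7, 7, 7) and L = D - A. L is symmetric positive semidefinite, so every eigenvalue is real and nonnegative. The largest eigenvalue, 8, is at most the vertex count 8.

[0, 8, 8, 8, 8, 8, 8, 8]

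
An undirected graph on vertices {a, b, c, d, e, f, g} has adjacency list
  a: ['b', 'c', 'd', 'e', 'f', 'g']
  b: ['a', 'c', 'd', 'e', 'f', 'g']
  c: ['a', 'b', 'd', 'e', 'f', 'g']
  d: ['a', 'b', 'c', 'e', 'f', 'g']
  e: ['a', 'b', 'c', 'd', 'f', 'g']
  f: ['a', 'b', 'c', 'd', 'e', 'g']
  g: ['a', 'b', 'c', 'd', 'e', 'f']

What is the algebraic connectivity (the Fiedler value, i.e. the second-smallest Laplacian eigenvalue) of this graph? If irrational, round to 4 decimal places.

Reading degrees in the order [a, b, c, d, e, f, g] gives [6, 6, 6, 6, 6, 6, 6]; set D = diag(6, 6, 6, 6, 6, 6, 6) and form L = D - A. The smallest Laplacian eigenvalue is always 0. The next one, lambda_2 = 7, measures how hard the graph is to disconnect: larger values mean better connectivity. The largest eigenvalue, 7, is at most the vertex count 7. The eigenvalues sum to 42, which equals trace(L) = 2|E|.

7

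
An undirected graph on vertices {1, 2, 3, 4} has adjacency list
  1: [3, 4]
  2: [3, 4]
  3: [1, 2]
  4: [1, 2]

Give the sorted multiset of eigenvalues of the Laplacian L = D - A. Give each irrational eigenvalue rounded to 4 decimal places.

[0, 2, 2, 4]

Each diagonal entry of L is the vertex degree and each off-diagonal entry is -1 where an edge is present, 0 otherwise; in the order [1, 2, 3, 4] the diagonal is [2, 2, 2, 2]. Since every row of L sums to 0, the all-ones vector is in the kernel and 0 is an eigenvalue. The single zero eigenvalue shows the graph is connected. By the matrix-tree theorem the graph has (1/4) * product of the nonzero eigenvalues = 4 spanning trees. There is one zero in the spectrum, matching the 1 component.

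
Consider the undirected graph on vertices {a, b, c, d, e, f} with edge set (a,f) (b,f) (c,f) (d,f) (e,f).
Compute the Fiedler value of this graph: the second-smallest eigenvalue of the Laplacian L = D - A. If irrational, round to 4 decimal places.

Each diagonal entry of L is the vertex degree and each off-diagonal entry is -1 where an edge is present, 0 otherwise; in the order [a, b, c, d, e, f] the diagonal is [1, 1, 1, 1, 1, 5]. The sorted Laplacian eigenvalues are [0, 1, 1, 1, 1, 6]; the algebraic connectivity is the second entry, 1.

1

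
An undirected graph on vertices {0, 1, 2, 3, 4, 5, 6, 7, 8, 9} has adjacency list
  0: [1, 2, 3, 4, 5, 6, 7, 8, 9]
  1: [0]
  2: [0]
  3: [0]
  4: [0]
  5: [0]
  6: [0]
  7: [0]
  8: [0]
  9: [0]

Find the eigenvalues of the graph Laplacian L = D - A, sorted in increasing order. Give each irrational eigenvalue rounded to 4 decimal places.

[0, 1, 1, 1, 1, 1, 1, 1, 1, 10]

With the vertex order [0, 1, 2, 3, 4, 5, 6, 7, 8, 9], the degrees are [9, 1, 1, 1, 1, 1, 1, 1, 1, 1], giving D = diag(9, 1, 1, 1, 1, 1, 1, 1, 1, 1) and L = D - A. The multiplicity of 0 as a Laplacian eigenvalue equals the number of connected components. By the matrix-tree theorem the graph has (1/10) * product of the nonzero eigenvalues = 1 spanning tree. The eigenvalues sum to 18, which equals trace(L) = 2|E|.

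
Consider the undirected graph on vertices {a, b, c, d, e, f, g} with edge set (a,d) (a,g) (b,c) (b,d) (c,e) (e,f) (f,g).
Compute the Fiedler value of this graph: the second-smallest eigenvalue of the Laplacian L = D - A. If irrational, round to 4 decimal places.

0.7530

Each diagonal entry of L is the vertex degree and each off-diagonal entry is -1 where an edge is present, 0 otherwise; in the order [a, b, c, d, e, f, g] the diagonal is [2, 2, 2, 2, 2, 2, 2]. The sorted Laplacian eigenvalues are [0, 0.7530, 0.7530, 2.4450, 2.4450, 3.8019, 3.8019]; the algebraic connectivity is the second entry, 0.7530. The largest eigenvalue, 3.8019, is at most the vertex count 7.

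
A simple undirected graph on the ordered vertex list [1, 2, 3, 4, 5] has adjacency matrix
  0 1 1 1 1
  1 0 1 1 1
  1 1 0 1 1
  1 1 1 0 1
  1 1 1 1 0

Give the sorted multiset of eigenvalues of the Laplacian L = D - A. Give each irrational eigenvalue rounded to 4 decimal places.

[0, 5, 5, 5, 5]

Reading degrees in the order [1, 2, 3, 4, 5] gives [4, 4, 4, 4, 4]; set D = diag(4, 4, 4, 4, 4) and form L = D - A. The multiplicity of 0 as a Laplacian eigenvalue equals the number of connected components. There is one zero in the spectrum, matching the 1 component. The eigenvalues sum to 20, which equals trace(L) = 2|E|.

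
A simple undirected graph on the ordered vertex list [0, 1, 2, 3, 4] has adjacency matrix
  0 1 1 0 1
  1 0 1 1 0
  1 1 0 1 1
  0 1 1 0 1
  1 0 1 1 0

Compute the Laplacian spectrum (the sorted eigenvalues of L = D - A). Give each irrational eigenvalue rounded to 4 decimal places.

[0, 3, 3, 5, 5]

Reading degrees in the order [0, 1, 2, 3, 4] gives [3, 3, 4, 3, 3]; set D = diag(3, 3, 4, 3, 3) and form L = D - A. L is symmetric positive semidefinite, so every eigenvalue is real and nonnegative. The eigenvalues sum to 16, which equals trace(L) = 2|E|.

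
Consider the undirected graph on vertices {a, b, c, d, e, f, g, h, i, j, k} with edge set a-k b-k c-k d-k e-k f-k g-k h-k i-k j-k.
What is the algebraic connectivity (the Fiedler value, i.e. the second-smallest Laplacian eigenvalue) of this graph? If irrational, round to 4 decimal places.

1

Each diagonal entry of L is the vertex degree and each off-diagonal entry is -1 where an edge is present, 0 otherwise; in the order [a, b, c, d, e, f, g, h, i, j, k] the diagonal is [1, 1, 1, 1, 1, 1, 1, 1, 1, 1, 10]. Computing the eigenvalues of L and sorting gives [0, 1, 1, 1, 1, 1, 1, 1, 1, 1, 11]. The Fiedler value lambda_2 = 1 is strictly positive, so the graph is connected. The largest eigenvalue, 11, is at most the vertex count 11.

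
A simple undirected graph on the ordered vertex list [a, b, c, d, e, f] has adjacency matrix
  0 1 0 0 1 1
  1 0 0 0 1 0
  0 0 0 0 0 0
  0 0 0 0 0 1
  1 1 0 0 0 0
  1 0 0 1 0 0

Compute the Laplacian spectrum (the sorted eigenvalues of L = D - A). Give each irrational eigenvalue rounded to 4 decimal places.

[0, 0, 0.5188, 2.3111, 3, 4.1701]

With the vertex order [a, b, c, d, e, f], the degrees are [3, 2, 0, 1, 2, 2], giving D = diag(3, 2, 0, 1, 2, 2) and L = D - A. Diagonalising L (or applying a numerical eigensolver to the 6x6 matrix) gives the spectrum above. The 2 zero eigenvalues correspond to the 2 connected components. The eigenvalues sum to 10, which equals trace(L) = 2|E|. There are 2 zeros in the spectrum, matching the 2 components.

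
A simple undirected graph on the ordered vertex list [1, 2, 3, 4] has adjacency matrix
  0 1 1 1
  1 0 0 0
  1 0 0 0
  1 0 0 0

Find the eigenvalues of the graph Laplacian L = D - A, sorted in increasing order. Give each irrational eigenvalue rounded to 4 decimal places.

[0, 1, 1, 4]

Reading degrees in the order [1, 2, 3, 4] gives [3, 1, 1, 1]; set D = diag(3, 1, 1, 1) and form L = D - A. Diagonalising L (or applying a numerical eigensolver to the 4x4 matrix) gives the spectrum above. By the matrix-tree theorem the graph has (1/4) * product of the nonzero eigenvalues = 1 spanning tree. The largest eigenvalue, 4, is at most the vertex count 4.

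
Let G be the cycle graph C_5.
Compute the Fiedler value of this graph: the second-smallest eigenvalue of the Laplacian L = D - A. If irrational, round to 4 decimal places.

The graph has 5 vertices and degree multiset [2, 2, 2, 2, 2]; D is the diagonal matrix of degrees and L = D - A. The smallest Laplacian eigenvalue is always 0. The next one, lambda_2 = 1.3820, measures how hard the graph is to disconnect: larger values mean better connectivity. By the matrix-tree theorem the graph has (1/5) * product of the nonzero eigenvalues = 5 spanning trees. The largest eigenvalue, 3.6180, is at most the vertex count 5.

1.3820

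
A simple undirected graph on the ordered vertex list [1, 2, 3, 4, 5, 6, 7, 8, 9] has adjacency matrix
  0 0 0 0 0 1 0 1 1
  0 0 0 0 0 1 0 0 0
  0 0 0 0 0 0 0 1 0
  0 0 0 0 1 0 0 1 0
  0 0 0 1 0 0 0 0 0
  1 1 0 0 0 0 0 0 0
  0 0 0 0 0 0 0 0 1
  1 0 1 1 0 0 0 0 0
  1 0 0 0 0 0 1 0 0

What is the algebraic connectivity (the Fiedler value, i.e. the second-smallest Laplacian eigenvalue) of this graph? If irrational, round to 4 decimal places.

0.2311

Reading degrees in the order [1, 2, 3, 4, 5, 6, 7, 8, 9] gives [3, 1, 1, 2, 1, 2, 1, 3, 2]; set D = diag(3, 1, 1, 2, 1, 2, 1, 3, 2) and form L = D - A. The smallest Laplacian eigenvalue is always 0. The next one, lambda_2 = 0.2311, measures how hard the graph is to disconnect: larger values mean better connectivity. By the matrix-tree theorem the graph has (1/9) * product of the nonzero eigenvalues = 1 spanning tree. The largest eigenvalue, 4.7421, is at most the vertex count 9.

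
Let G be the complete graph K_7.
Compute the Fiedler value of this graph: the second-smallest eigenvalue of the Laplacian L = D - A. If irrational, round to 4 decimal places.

7

The graph has 7 vertices and degree multiset [6, 6, 6, 6, 6, 6, 6]; D is the diagonal matrix of degrees and L = D - A. The smallest Laplacian eigenvalue is always 0. The next one, lambda_2 = 7, measures how hard the graph is to disconnect: larger values mean better connectivity.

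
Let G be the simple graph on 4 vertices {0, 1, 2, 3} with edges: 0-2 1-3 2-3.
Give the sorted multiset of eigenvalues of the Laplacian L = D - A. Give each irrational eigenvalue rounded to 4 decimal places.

[0, 0.5858, 2, 3.4142]

Each diagonal entry of L is the vertex degree and each off-diagonal entry is -1 where an edge is present, 0 otherwise; in the order [0, 1, 2, 3] the diagonal is [1, 1, 2, 2]. L is symmetric positive semidefinite, so every eigenvalue is real and nonnegative. The eigenvalues sum to 6, which equals trace(L) = 2|E|.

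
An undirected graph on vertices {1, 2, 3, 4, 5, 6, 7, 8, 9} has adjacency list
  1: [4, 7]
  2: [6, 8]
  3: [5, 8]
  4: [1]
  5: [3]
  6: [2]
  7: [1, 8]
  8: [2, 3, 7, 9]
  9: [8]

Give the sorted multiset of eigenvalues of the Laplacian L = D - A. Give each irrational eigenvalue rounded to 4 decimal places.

[0, 0.2398, 0.3820, 0.7199, 1.4240, 2.2032, 2.6180, 3.1692, 5.2439]

Reading degrees in the order [1, 2, 3, 4, 5, 6, 7, 8, 9] gives [2, 2, 2, 1, 1, 1, 2, 4, 1]; set D = diag(2, 2, 2, 1, 1, 1, 2, 4, 1) and form L = D - A. The multiplicity of 0 as a Laplacian eigenvalue equals the number of connected components. There is one zero in the spectrum, matching the 1 component. By the matrix-tree theorem the graph has (1/9) * product of the nonzero eigenvalues = 1 spanning tree.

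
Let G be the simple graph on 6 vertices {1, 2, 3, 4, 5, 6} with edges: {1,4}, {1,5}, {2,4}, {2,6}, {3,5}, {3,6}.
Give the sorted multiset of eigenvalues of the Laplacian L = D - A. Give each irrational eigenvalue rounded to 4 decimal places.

With the vertex order [1, 2, 3, 4, 5, 6], the degrees are [2, 2, 2, 2, 2, 2], giving D = diag(2, 2, 2, 2, 2, 2) and L = D - A. Since every row of L sums to 0, the all-ones vector is in the kernel and 0 is an eigenvalue. The eigenvalues sum to 12, which equals trace(L) = 2|E|.

[0, 1, 1, 3, 3, 4]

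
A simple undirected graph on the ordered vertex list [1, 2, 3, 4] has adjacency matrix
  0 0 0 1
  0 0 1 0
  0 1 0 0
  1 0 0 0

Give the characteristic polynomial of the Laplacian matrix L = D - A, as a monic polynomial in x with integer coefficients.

Reading degrees in the order [1, 2, 3, 4] gives [1, 1, 1, 1]; set D = diag(1, 1, 1, 1) and form L = D - A. The eigenvalues of L are [0, 0, 2, 2]; the characteristic polynomial is the product of (x - lambda_i), which multiplies out to x^4 - 4x^3 + 4x^2. The constant term is 0 because L is singular (the all-ones vector lies in its kernel). The eigenvalues sum to 4, which equals trace(L) = 2|E|.

x^4 - 4x^3 + 4x^2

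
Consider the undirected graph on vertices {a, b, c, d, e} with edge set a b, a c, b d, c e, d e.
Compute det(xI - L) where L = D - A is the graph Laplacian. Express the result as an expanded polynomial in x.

Each diagonal entry of L is the vertex degree and each off-diagonal entry is -1 where an edge is present, 0 otherwise; in the order [a, b, c, d, e] the diagonal is [2, 2, 2, 2, 2]. Computing det(xI - L) by cofactor expansion (or equivalently via sum-over-permutations) gives x^5 - 10x^4 + 35x^3 - 50x^2 + 25x. The coefficient of x^4 equals -trace(L) = -10, matching the sum of degrees. By the matrix-tree theorem the graph has (1/5) * product of the nonzero eigenvalues = 5 spanning trees.

x^5 - 10x^4 + 35x^3 - 50x^2 + 25x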